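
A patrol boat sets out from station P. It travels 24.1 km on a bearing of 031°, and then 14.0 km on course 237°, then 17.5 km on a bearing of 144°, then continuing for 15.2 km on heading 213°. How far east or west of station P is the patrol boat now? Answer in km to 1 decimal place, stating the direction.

2.7 km east

Leg 1 (031°, 24.1 km): east 24.1 sin 31° = 12.41, north 24.1 cos 31° = 20.66
Leg 2 (237°, 14.0 km): east 14.0 sin 237° = -11.74, north 14.0 cos 237° = -7.62
Leg 3 (144°, 17.5 km): east 17.5 sin 144° = 10.29, north 17.5 cos 144° = -14.16
Leg 4 (213°, 15.2 km): east 15.2 sin 213° = -8.28, north 15.2 cos 213° = -12.75
Net east component: 2.68 km.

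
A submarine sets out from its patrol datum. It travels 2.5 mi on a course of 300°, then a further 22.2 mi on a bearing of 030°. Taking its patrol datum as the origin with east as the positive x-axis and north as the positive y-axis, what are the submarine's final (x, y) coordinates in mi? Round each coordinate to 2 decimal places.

Leg 1 (300°, 2.5 mi): east 2.5 sin 300° = -2.17, north 2.5 cos 300° = 1.25
Leg 2 (030°, 22.2 mi): east 22.2 sin 30° = 11.10, north 22.2 cos 30° = 19.23
Summing: 8.93 mi east, 20.48 mi north → (8.93, 20.48).

(8.93, 20.48)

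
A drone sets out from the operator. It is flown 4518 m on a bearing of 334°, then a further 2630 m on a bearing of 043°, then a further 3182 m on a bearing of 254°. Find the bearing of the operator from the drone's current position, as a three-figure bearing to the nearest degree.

Leg 1 (334°, 4518 m): east 4518 sin 334° = -1980.56, north 4518 cos 334° = 4060.75
Leg 2 (043°, 2630 m): east 2630 sin 43° = 1793.66, north 2630 cos 43° = 1923.46
Leg 3 (254°, 3182 m): east 3182 sin 254° = -3058.73, north 3182 cos 254° = -877.08
Net displacement: -3245.64 east, 5107.13 north. Direction back to start is (3245.64, -5107.13): bearing = atan2(3245.64, -5107.13) mod 360° = 147.56° ≈ 148°.

148°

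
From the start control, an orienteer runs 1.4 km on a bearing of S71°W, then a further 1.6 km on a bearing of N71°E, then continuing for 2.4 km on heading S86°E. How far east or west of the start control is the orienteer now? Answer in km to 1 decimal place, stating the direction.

Leg 1 (S71°W, 1.4 km): east 1.4 sin 251° = -1.32, north 1.4 cos 251° = -0.46
Leg 2 (N71°E, 1.6 km): east 1.6 sin 71° = 1.51, north 1.6 cos 71° = 0.52
Leg 3 (S86°E, 2.4 km): east 2.4 sin 94° = 2.39, north 2.4 cos 94° = -0.17
Net east component: 2.58 km.

2.6 km east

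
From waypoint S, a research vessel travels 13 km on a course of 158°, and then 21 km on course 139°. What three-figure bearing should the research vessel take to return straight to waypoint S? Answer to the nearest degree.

Leg 1 (158°, 13 km): east 13 sin 158° = 4.87, north 13 cos 158° = -12.05
Leg 2 (139°, 21 km): east 21 sin 139° = 13.78, north 21 cos 139° = -15.85
Net displacement: 18.65 east, -27.90 north. Direction back to start is (-18.65, 27.90): bearing = atan2(-18.65, 27.90) mod 360° = 326.25° ≈ 326°.

326°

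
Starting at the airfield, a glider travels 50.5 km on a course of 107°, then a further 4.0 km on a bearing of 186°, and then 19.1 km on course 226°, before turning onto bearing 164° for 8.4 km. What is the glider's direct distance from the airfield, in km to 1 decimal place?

Leg 1 (107°, 50.5 km): east 50.5 sin 107° = 48.29, north 50.5 cos 107° = -14.76
Leg 2 (186°, 4.0 km): east 4.0 sin 186° = -0.42, north 4.0 cos 186° = -3.98
Leg 3 (226°, 19.1 km): east 19.1 sin 226° = -13.74, north 19.1 cos 226° = -13.27
Leg 4 (164°, 8.4 km): east 8.4 sin 164° = 2.32, north 8.4 cos 164° = -8.07
Net: 36.45 east, -40.09 north. Distance = √((36.45)² + (-40.09)²) = 54.181 km.

54.2 km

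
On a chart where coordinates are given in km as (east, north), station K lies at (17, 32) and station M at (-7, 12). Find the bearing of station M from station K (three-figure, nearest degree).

230°

Δeast = -7 − 17 = -24.00; Δnorth = 12 − 32 = -20.00.
Bearing = atan2(Δeast, Δnorth) mod 360° = 230.19° ≈ 230°.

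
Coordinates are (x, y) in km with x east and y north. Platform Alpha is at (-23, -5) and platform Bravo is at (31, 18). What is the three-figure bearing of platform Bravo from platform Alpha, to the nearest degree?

Δeast = 31 − -23 = 54.00; Δnorth = 18 − -5 = 23.00.
Bearing = atan2(Δeast, Δnorth) mod 360° = 66.93° ≈ 067°.

067°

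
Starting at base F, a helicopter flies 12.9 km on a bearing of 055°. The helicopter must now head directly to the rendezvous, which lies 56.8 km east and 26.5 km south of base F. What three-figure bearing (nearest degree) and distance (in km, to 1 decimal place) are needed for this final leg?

126°, 57.3 km

Leg 1 (055°, 12.9 km): east 12.9 sin 55° = 10.57, north 12.9 cos 55° = 7.40
Current position: (10.57, 7.40). Target: (56.8, -26.5). Remaining: Δeast = 46.23, Δnorth = -33.90.
Bearing = atan2(46.23, -33.90) mod 360° = 126.25°; distance = √((46.23)² + (-33.90)²) = 57.329 km.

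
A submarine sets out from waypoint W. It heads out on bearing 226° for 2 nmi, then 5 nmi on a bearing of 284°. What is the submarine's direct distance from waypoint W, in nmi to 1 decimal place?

Leg 1 (226°, 2 nmi): east 2 sin 226° = -1.44, north 2 cos 226° = -1.39
Leg 2 (284°, 5 nmi): east 5 sin 284° = -4.85, north 5 cos 284° = 1.21
Net: -6.29 east, -0.18 north. Distance = √((-6.29)² + (-0.18)²) = 6.293 nmi.

6.3 nmi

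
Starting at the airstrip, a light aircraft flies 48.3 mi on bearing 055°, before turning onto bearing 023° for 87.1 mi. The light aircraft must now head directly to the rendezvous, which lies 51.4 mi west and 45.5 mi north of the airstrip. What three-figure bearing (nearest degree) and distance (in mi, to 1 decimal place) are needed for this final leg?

243°, 139.7 mi

Leg 1 (055°, 48.3 mi): east 48.3 sin 55° = 39.57, north 48.3 cos 55° = 27.70
Leg 2 (023°, 87.1 mi): east 87.1 sin 23° = 34.03, north 87.1 cos 23° = 80.18
Current position: (73.60, 107.88). Target: (-51.4, 45.5). Remaining: Δeast = -125.00, Δnorth = -62.38.
Bearing = atan2(-125.00, -62.38) mod 360° = 243.48°; distance = √((-125.00)² + (-62.38)²) = 139.698 mi.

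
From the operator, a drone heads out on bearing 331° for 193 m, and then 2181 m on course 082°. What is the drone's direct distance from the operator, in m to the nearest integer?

Leg 1 (331°, 193 m): east 193 sin 331° = -93.57, north 193 cos 331° = 168.80
Leg 2 (082°, 2181 m): east 2181 sin 82° = 2159.77, north 2181 cos 82° = 303.54
Net: 2066.21 east, 472.34 north. Distance = √((2066.21)² + (472.34)²) = 2119.508 m.

2120 m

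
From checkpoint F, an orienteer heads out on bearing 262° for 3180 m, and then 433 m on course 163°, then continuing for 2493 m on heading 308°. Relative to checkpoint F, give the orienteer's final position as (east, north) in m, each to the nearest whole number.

(-4987, 678)

Leg 1 (262°, 3180 m): east 3180 sin 262° = -3149.05, north 3180 cos 262° = -442.57
Leg 2 (163°, 433 m): east 433 sin 163° = 126.60, north 433 cos 163° = -414.08
Leg 3 (308°, 2493 m): east 2493 sin 308° = -1964.51, north 2493 cos 308° = 1534.84
Summing: -4986.97 m east, 678.19 m north → (-4987, 678).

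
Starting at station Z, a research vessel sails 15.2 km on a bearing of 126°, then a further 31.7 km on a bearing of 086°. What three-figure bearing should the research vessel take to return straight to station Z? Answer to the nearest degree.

Leg 1 (126°, 15.2 km): east 15.2 sin 126° = 12.30, north 15.2 cos 126° = -8.93
Leg 2 (086°, 31.7 km): east 31.7 sin 86° = 31.62, north 31.7 cos 86° = 2.21
Net displacement: 43.92 east, -6.72 north. Direction back to start is (-43.92, 6.72): bearing = atan2(-43.92, 6.72) mod 360° = 278.70° ≈ 279°.

279°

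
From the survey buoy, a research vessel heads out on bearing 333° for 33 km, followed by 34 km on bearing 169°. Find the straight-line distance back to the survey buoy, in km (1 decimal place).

Leg 1 (333°, 33 km): east 33 sin 333° = -14.98, north 33 cos 333° = 29.40
Leg 2 (169°, 34 km): east 34 sin 169° = 6.49, north 34 cos 169° = -33.38
Net: -8.49 east, -3.97 north. Distance = √((-8.49)² + (-3.97)²) = 9.377 km.

9.4 km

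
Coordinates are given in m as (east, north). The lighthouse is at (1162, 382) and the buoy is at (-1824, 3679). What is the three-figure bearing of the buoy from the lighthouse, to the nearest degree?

Δeast = -1824 − 1162 = -2986.00; Δnorth = 3679 − 382 = 3297.00.
Bearing = atan2(Δeast, Δnorth) mod 360° = 317.83° ≈ 318°.

318°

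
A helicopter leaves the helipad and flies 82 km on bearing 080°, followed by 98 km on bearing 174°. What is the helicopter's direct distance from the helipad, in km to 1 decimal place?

Leg 1 (080°, 82 km): east 82 sin 80° = 80.75, north 82 cos 80° = 14.24
Leg 2 (174°, 98 km): east 98 sin 174° = 10.24, north 98 cos 174° = -97.46
Net: 91.00 east, -83.22 north. Distance = √((91.00)² + (-83.22)²) = 123.316 km.

123.3 km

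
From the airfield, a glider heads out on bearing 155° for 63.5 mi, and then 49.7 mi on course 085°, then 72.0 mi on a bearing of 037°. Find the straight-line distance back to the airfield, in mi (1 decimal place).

119.8 mi

Leg 1 (155°, 63.5 mi): east 63.5 sin 155° = 26.84, north 63.5 cos 155° = -57.55
Leg 2 (085°, 49.7 mi): east 49.7 sin 85° = 49.51, north 49.7 cos 85° = 4.33
Leg 3 (037°, 72.0 mi): east 72.0 sin 37° = 43.33, north 72.0 cos 37° = 57.50
Net: 119.68 east, 4.28 north. Distance = √((119.68)² + (4.28)²) = 119.754 mi.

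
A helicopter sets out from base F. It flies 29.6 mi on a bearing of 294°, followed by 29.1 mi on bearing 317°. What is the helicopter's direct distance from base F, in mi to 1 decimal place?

57.5 mi

Leg 1 (294°, 29.6 mi): east 29.6 sin 294° = -27.04, north 29.6 cos 294° = 12.04
Leg 2 (317°, 29.1 mi): east 29.1 sin 317° = -19.85, north 29.1 cos 317° = 21.28
Net: -46.89 east, 33.32 north. Distance = √((-46.89)² + (33.32)²) = 57.522 mi.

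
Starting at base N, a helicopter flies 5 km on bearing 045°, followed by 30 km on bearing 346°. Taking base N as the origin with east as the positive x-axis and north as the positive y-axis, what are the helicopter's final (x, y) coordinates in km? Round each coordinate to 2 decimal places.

Leg 1 (045°, 5 km): east 5 sin 45° = 3.54, north 5 cos 45° = 3.54
Leg 2 (346°, 30 km): east 30 sin 346° = -7.26, north 30 cos 346° = 29.11
Summing: -3.72 km east, 32.64 km north → (-3.72, 32.64).

(-3.72, 32.64)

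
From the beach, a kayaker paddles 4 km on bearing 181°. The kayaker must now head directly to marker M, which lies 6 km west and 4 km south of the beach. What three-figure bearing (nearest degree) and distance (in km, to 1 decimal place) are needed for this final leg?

270°, 5.9 km

Leg 1 (181°, 4 km): east 4 sin 181° = -0.07, north 4 cos 181° = -4.00
Current position: (-0.07, -4.00). Target: (-6, -4). Remaining: Δeast = -5.93, Δnorth = -0.00.
Bearing = atan2(-5.93, -0.00) mod 360° = 269.99°; distance = √((-5.93)² + (-0.00)²) = 5.930 km.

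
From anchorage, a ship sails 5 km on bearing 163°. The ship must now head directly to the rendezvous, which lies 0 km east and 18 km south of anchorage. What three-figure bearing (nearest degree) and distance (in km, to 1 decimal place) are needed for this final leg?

Leg 1 (163°, 5 km): east 5 sin 163° = 1.46, north 5 cos 163° = -4.78
Current position: (1.46, -4.78). Target: (0, -18). Remaining: Δeast = -1.46, Δnorth = -13.22.
Bearing = atan2(-1.46, -13.22) mod 360° = 186.31°; distance = √((-1.46)² + (-13.22)²) = 13.299 km.

186°, 13.3 km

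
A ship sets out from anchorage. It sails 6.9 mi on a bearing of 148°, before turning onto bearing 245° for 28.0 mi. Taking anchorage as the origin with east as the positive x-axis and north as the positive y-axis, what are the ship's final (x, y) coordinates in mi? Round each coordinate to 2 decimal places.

(-21.72, -17.68)

Leg 1 (148°, 6.9 mi): east 6.9 sin 148° = 3.66, north 6.9 cos 148° = -5.85
Leg 2 (245°, 28.0 mi): east 28.0 sin 245° = -25.38, north 28.0 cos 245° = -11.83
Summing: -21.72 mi east, -17.68 mi north → (-21.72, -17.68).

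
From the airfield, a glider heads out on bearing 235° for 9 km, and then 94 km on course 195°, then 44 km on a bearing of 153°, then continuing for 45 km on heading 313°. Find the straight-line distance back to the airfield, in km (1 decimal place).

Leg 1 (235°, 9 km): east 9 sin 235° = -7.37, north 9 cos 235° = -5.16
Leg 2 (195°, 94 km): east 94 sin 195° = -24.33, north 94 cos 195° = -90.80
Leg 3 (153°, 44 km): east 44 sin 153° = 19.98, north 44 cos 153° = -39.20
Leg 4 (313°, 45 km): east 45 sin 313° = -32.91, north 45 cos 313° = 30.69
Net: -44.64 east, -104.47 north. Distance = √((-44.64)² + (-104.47)²) = 113.610 km.

113.6 km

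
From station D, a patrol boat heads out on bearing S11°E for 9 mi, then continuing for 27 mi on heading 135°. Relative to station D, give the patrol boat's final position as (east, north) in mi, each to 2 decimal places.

Leg 1 (S11°E, 9 mi): east 9 sin 169° = 1.72, north 9 cos 169° = -8.83
Leg 2 (135°, 27 mi): east 27 sin 135° = 19.09, north 27 cos 135° = -19.09
Summing: 20.81 mi east, -27.93 mi north → (20.81, -27.93).

(20.81, -27.93)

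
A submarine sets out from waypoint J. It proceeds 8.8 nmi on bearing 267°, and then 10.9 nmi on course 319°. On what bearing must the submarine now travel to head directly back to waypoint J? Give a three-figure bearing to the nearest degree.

Leg 1 (267°, 8.8 nmi): east 8.8 sin 267° = -8.79, north 8.8 cos 267° = -0.46
Leg 2 (319°, 10.9 nmi): east 10.9 sin 319° = -7.15, north 10.9 cos 319° = 8.23
Net displacement: -15.94 east, 7.77 north. Direction back to start is (15.94, -7.77): bearing = atan2(15.94, -7.77) mod 360° = 115.98° ≈ 116°.

116°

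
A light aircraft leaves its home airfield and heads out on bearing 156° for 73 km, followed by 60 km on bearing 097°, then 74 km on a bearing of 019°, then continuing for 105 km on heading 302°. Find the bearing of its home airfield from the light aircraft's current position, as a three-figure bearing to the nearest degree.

205°

Leg 1 (156°, 73 km): east 73 sin 156° = 29.69, north 73 cos 156° = -66.69
Leg 2 (097°, 60 km): east 60 sin 97° = 59.55, north 60 cos 97° = -7.31
Leg 3 (019°, 74 km): east 74 sin 19° = 24.09, north 74 cos 19° = 69.97
Leg 4 (302°, 105 km): east 105 sin 302° = -89.05, north 105 cos 302° = 55.64
Net displacement: 24.29 east, 51.61 north. Direction back to start is (-24.29, -51.61): bearing = atan2(-24.29, -51.61) mod 360° = 205.21° ≈ 205°.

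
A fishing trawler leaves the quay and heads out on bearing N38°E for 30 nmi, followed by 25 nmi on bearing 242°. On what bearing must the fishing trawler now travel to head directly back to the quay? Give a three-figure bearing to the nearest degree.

163°

Leg 1 (N38°E, 30 nmi): east 30 sin 38° = 18.47, north 30 cos 38° = 23.64
Leg 2 (242°, 25 nmi): east 25 sin 242° = -22.07, north 25 cos 242° = -11.74
Net displacement: -3.60 east, 11.90 north. Direction back to start is (3.60, -11.90): bearing = atan2(3.60, -11.90) mod 360° = 163.16° ≈ 163°.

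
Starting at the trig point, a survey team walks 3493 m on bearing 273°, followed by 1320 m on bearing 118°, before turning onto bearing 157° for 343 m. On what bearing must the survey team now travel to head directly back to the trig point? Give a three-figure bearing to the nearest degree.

Leg 1 (273°, 3493 m): east 3493 sin 273° = -3488.21, north 3493 cos 273° = 182.81
Leg 2 (118°, 1320 m): east 1320 sin 118° = 1165.49, north 1320 cos 118° = -619.70
Leg 3 (157°, 343 m): east 343 sin 157° = 134.02, north 343 cos 157° = -315.73
Net displacement: -2188.70 east, -752.63 north. Direction back to start is (2188.70, 752.63): bearing = atan2(2188.70, 752.63) mod 360° = 71.02° ≈ 071°.

071°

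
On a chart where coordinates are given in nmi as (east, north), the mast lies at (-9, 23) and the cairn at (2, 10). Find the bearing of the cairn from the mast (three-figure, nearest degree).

Δeast = 2 − -9 = 11.00; Δnorth = 10 − 23 = -13.00.
Bearing = atan2(Δeast, Δnorth) mod 360° = 139.76° ≈ 140°.

140°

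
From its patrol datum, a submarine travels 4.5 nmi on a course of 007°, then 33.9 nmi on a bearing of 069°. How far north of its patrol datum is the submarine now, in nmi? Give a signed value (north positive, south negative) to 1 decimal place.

Leg 1 (007°, 4.5 nmi): east 4.5 sin 7° = 0.55, north 4.5 cos 7° = 4.47
Leg 2 (069°, 33.9 nmi): east 33.9 sin 69° = 31.65, north 33.9 cos 69° = 12.15
Net north component: 16.62 nmi.

16.6 nmi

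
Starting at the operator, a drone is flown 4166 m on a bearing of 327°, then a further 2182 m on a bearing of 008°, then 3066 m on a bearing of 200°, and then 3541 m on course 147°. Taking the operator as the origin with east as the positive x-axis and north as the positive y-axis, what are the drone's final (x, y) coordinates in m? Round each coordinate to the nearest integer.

Leg 1 (327°, 4166 m): east 4166 sin 327° = -2268.97, north 4166 cos 327° = 3493.90
Leg 2 (008°, 2182 m): east 2182 sin 8° = 303.68, north 2182 cos 8° = 2160.76
Leg 3 (200°, 3066 m): east 3066 sin 200° = -1048.63, north 3066 cos 200° = -2881.10
Leg 4 (147°, 3541 m): east 3541 sin 147° = 1928.57, north 3541 cos 147° = -2969.73
Summing: -1085.36 m east, -196.16 m north → (-1085, -196).

(-1085, -196)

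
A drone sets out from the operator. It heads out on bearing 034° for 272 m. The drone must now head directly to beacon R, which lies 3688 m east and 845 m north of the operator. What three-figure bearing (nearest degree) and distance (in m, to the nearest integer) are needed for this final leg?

080°, 3590 m

Leg 1 (034°, 272 m): east 272 sin 34° = 152.10, north 272 cos 34° = 225.50
Current position: (152.10, 225.50). Target: (3688, 845). Remaining: Δeast = 3535.90, Δnorth = 619.50.
Bearing = atan2(3535.90, 619.50) mod 360° = 80.06°; distance = √((3535.90)² + (619.50)²) = 3589.759 m.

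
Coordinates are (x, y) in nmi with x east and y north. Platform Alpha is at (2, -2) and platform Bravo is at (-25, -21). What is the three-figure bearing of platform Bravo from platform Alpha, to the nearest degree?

Δeast = -25 − 2 = -27.00; Δnorth = -21 − -2 = -19.00.
Bearing = atan2(Δeast, Δnorth) mod 360° = 234.87° ≈ 235°.

235°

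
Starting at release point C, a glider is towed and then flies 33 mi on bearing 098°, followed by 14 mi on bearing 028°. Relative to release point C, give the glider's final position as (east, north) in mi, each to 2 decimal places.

Leg 1 (098°, 33 mi): east 33 sin 98° = 32.68, north 33 cos 98° = -4.59
Leg 2 (028°, 14 mi): east 14 sin 28° = 6.57, north 14 cos 28° = 12.36
Summing: 39.25 mi east, 7.77 mi north → (39.25, 7.77).

(39.25, 7.77)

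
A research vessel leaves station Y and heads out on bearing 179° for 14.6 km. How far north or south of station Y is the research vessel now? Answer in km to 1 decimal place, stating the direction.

Leg 1 (179°, 14.6 km): east 14.6 sin 179° = 0.25, north 14.6 cos 179° = -14.60
Net north component: -14.60 km.

14.6 km south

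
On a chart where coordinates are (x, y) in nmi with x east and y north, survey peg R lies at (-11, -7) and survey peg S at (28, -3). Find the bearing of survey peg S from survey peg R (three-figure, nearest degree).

Δeast = 28 − -11 = 39.00; Δnorth = -3 − -7 = 4.00.
Bearing = atan2(Δeast, Δnorth) mod 360° = 84.14° ≈ 084°.

084°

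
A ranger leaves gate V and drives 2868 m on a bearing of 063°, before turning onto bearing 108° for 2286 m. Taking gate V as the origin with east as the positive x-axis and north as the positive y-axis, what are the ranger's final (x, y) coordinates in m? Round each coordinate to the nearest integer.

(4730, 596)

Leg 1 (063°, 2868 m): east 2868 sin 63° = 2555.41, north 2868 cos 63° = 1302.04
Leg 2 (108°, 2286 m): east 2286 sin 108° = 2174.12, north 2286 cos 108° = -706.41
Summing: 4729.52 m east, 595.63 m north → (4730, 596).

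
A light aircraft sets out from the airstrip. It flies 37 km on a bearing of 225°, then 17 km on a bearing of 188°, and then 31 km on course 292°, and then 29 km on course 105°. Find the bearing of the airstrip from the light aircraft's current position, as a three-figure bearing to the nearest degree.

037°

Leg 1 (225°, 37 km): east 37 sin 225° = -26.16, north 37 cos 225° = -26.16
Leg 2 (188°, 17 km): east 17 sin 188° = -2.37, north 17 cos 188° = -16.83
Leg 3 (292°, 31 km): east 31 sin 292° = -28.74, north 31 cos 292° = 11.61
Leg 4 (105°, 29 km): east 29 sin 105° = 28.01, north 29 cos 105° = -7.51
Net displacement: -29.26 east, -38.89 north. Direction back to start is (29.26, 38.89): bearing = atan2(29.26, 38.89) mod 360° = 36.96° ≈ 037°.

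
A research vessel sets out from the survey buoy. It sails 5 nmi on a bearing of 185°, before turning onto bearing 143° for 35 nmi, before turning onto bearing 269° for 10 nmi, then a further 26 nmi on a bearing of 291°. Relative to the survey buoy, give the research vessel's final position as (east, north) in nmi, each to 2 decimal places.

(-13.64, -23.79)

Leg 1 (185°, 5 nmi): east 5 sin 185° = -0.44, north 5 cos 185° = -4.98
Leg 2 (143°, 35 nmi): east 35 sin 143° = 21.06, north 35 cos 143° = -27.95
Leg 3 (269°, 10 nmi): east 10 sin 269° = -10.00, north 10 cos 269° = -0.17
Leg 4 (291°, 26 nmi): east 26 sin 291° = -24.27, north 26 cos 291° = 9.32
Summing: -13.64 nmi east, -23.79 nmi north → (-13.64, -23.79).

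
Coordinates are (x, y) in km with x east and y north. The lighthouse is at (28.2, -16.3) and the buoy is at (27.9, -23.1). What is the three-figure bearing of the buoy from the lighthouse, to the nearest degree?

Δeast = 27.9 − 28.2 = -0.30; Δnorth = -23.1 − -16.3 = -6.80.
Bearing = atan2(Δeast, Δnorth) mod 360° = 182.53° ≈ 183°.

183°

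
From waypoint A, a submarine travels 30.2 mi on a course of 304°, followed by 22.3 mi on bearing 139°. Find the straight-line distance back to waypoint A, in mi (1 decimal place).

10.4 mi

Leg 1 (304°, 30.2 mi): east 30.2 sin 304° = -25.04, north 30.2 cos 304° = 16.89
Leg 2 (139°, 22.3 mi): east 22.3 sin 139° = 14.63, north 22.3 cos 139° = -16.83
Net: -10.41 east, 0.06 north. Distance = √((-10.41)² + (0.06)²) = 10.407 mi.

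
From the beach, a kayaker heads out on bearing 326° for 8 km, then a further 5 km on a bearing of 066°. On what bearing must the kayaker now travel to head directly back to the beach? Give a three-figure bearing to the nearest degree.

181°

Leg 1 (326°, 8 km): east 8 sin 326° = -4.47, north 8 cos 326° = 6.63
Leg 2 (066°, 5 km): east 5 sin 66° = 4.57, north 5 cos 66° = 2.03
Net displacement: 0.09 east, 8.67 north. Direction back to start is (-0.09, -8.67): bearing = atan2(-0.09, -8.67) mod 360° = 180.62° ≈ 181°.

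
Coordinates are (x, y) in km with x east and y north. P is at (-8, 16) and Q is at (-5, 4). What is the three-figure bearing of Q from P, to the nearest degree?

Δeast = -5 − -8 = 3.00; Δnorth = 4 − 16 = -12.00.
Bearing = atan2(Δeast, Δnorth) mod 360° = 165.96° ≈ 166°.

166°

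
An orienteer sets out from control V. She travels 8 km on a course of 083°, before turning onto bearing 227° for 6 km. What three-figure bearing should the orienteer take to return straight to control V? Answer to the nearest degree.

311°

Leg 1 (083°, 8 km): east 8 sin 83° = 7.94, north 8 cos 83° = 0.97
Leg 2 (227°, 6 km): east 6 sin 227° = -4.39, north 6 cos 227° = -4.09
Net displacement: 3.55 east, -3.12 north. Direction back to start is (-3.55, 3.12): bearing = atan2(-3.55, 3.12) mod 360° = 311.27° ≈ 311°.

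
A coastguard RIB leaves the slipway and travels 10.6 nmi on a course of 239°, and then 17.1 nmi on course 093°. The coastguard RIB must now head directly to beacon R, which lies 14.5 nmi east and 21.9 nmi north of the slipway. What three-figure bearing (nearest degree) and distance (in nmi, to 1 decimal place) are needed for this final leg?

Leg 1 (239°, 10.6 nmi): east 10.6 sin 239° = -9.09, north 10.6 cos 239° = -5.46
Leg 2 (093°, 17.1 nmi): east 17.1 sin 93° = 17.08, north 17.1 cos 93° = -0.89
Current position: (7.99, -6.35). Target: (14.5, 21.9). Remaining: Δeast = 6.51, Δnorth = 28.25.
Bearing = atan2(6.51, 28.25) mod 360° = 12.97°; distance = √((6.51)² + (28.25)²) = 28.994 nmi.

013°, 29.0 nmi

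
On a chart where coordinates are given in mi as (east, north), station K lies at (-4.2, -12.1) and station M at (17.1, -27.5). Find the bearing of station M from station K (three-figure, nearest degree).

Δeast = 17.1 − -4.2 = 21.30; Δnorth = -27.5 − -12.1 = -15.40.
Bearing = atan2(Δeast, Δnorth) mod 360° = 125.87° ≈ 126°.

126°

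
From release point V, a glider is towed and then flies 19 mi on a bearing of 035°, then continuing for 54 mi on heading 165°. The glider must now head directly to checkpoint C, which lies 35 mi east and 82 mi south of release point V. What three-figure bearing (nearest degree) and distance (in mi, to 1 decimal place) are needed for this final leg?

Leg 1 (035°, 19 mi): east 19 sin 35° = 10.90, north 19 cos 35° = 15.56
Leg 2 (165°, 54 mi): east 54 sin 165° = 13.98, north 54 cos 165° = -52.16
Current position: (24.87, -36.60). Target: (35, -82). Remaining: Δeast = 10.13, Δnorth = -45.40.
Bearing = atan2(10.13, -45.40) mod 360° = 167.43°; distance = √((10.13)² + (-45.40)²) = 46.519 mi.

167°, 46.5 mi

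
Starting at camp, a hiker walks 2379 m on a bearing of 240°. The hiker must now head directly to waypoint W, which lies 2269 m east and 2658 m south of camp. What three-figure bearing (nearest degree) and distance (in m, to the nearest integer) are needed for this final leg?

109°, 4572 m

Leg 1 (240°, 2379 m): east 2379 sin 240° = -2060.27, north 2379 cos 240° = -1189.50
Current position: (-2060.27, -1189.50). Target: (2269, -2658). Remaining: Δeast = 4329.27, Δnorth = -1468.50.
Bearing = atan2(4329.27, -1468.50) mod 360° = 108.74°; distance = √((4329.27)² + (-1468.50)²) = 4571.554 m.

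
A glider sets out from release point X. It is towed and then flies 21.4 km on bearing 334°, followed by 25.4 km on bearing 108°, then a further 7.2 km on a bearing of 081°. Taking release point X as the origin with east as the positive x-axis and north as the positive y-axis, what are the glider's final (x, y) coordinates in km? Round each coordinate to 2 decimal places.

(21.89, 12.51)

Leg 1 (334°, 21.4 km): east 21.4 sin 334° = -9.38, north 21.4 cos 334° = 19.23
Leg 2 (108°, 25.4 km): east 25.4 sin 108° = 24.16, north 25.4 cos 108° = -7.85
Leg 3 (081°, 7.2 km): east 7.2 sin 81° = 7.11, north 7.2 cos 81° = 1.13
Summing: 21.89 km east, 12.51 km north → (21.89, 12.51).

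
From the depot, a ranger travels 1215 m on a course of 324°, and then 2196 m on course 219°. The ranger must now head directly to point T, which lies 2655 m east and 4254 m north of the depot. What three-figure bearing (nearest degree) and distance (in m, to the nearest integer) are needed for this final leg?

044°, 6881 m

Leg 1 (324°, 1215 m): east 1215 sin 324° = -714.16, north 1215 cos 324° = 982.96
Leg 2 (219°, 2196 m): east 2196 sin 219° = -1381.99, north 2196 cos 219° = -1706.61
Current position: (-2096.15, -723.66). Target: (2655, 4254). Remaining: Δeast = 4751.15, Δnorth = 4977.66.
Bearing = atan2(4751.15, 4977.66) mod 360° = 43.67°; distance = √((4751.15)² + (4977.66)²) = 6881.167 m.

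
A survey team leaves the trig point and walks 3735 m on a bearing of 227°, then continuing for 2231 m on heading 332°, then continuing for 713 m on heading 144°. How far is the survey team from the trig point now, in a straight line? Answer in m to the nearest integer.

3553 m

Leg 1 (227°, 3735 m): east 3735 sin 227° = -2731.61, north 3735 cos 227° = -2547.26
Leg 2 (332°, 2231 m): east 2231 sin 332° = -1047.39, north 2231 cos 332° = 1969.86
Leg 3 (144°, 713 m): east 713 sin 144° = 419.09, north 713 cos 144° = -576.83
Net: -3359.91 east, -1154.24 north. Distance = √((-3359.91)² + (-1154.24)²) = 3552.637 m.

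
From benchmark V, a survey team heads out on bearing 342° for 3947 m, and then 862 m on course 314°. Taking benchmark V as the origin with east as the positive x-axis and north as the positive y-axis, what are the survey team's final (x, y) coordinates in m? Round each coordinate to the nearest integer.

(-1840, 4353)

Leg 1 (342°, 3947 m): east 3947 sin 342° = -1219.69, north 3947 cos 342° = 3753.82
Leg 2 (314°, 862 m): east 862 sin 314° = -620.07, north 862 cos 314° = 598.80
Summing: -1839.76 m east, 4352.62 m north → (-1840, 4353).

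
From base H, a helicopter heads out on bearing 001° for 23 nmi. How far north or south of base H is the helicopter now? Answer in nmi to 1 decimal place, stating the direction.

23.0 nmi north

Leg 1 (001°, 23 nmi): east 23 sin 1° = 0.40, north 23 cos 1° = 23.00
Net north component: 23.00 nmi.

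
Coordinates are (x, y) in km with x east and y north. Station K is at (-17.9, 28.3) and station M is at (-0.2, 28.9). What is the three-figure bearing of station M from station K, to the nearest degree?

Δeast = -0.2 − -17.9 = 17.70; Δnorth = 28.9 − 28.3 = 0.60.
Bearing = atan2(Δeast, Δnorth) mod 360° = 88.06° ≈ 088°.

088°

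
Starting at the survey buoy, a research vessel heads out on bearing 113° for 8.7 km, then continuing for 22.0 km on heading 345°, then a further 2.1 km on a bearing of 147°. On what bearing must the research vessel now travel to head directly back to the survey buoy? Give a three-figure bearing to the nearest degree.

192°

Leg 1 (113°, 8.7 km): east 8.7 sin 113° = 8.01, north 8.7 cos 113° = -3.40
Leg 2 (345°, 22.0 km): east 22.0 sin 345° = -5.69, north 22.0 cos 345° = 21.25
Leg 3 (147°, 2.1 km): east 2.1 sin 147° = 1.14, north 2.1 cos 147° = -1.76
Net displacement: 3.46 east, 16.09 north. Direction back to start is (-3.46, -16.09): bearing = atan2(-3.46, -16.09) mod 360° = 192.13° ≈ 192°.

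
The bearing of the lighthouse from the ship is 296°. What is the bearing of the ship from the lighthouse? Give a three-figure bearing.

116°

Back-bearing = 296° − 180° = 116°.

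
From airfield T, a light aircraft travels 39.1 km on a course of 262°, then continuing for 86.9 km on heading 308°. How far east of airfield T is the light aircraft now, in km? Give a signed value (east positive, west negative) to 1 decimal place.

-107.2 km

Leg 1 (262°, 39.1 km): east 39.1 sin 262° = -38.72, north 39.1 cos 262° = -5.44
Leg 2 (308°, 86.9 km): east 86.9 sin 308° = -68.48, north 86.9 cos 308° = 53.50
Net east component: -107.20 km.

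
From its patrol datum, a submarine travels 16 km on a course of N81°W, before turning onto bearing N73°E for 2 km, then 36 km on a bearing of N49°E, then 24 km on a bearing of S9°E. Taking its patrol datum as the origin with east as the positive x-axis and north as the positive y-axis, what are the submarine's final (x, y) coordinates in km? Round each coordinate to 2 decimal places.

(17.03, 3.00)

Leg 1 (N81°W, 16 km): east 16 sin 279° = -15.80, north 16 cos 279° = 2.50
Leg 2 (N73°E, 2 km): east 2 sin 73° = 1.91, north 2 cos 73° = 0.58
Leg 3 (N49°E, 36 km): east 36 sin 49° = 27.17, north 36 cos 49° = 23.62
Leg 4 (S9°E, 24 km): east 24 sin 171° = 3.75, north 24 cos 171° = -23.70
Summing: 17.03 km east, 3.00 km north → (17.03, 3.00).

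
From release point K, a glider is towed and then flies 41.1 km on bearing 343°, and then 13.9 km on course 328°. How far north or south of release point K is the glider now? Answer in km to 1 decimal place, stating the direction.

51.1 km north

Leg 1 (343°, 41.1 km): east 41.1 sin 343° = -12.02, north 41.1 cos 343° = 39.30
Leg 2 (328°, 13.9 km): east 13.9 sin 328° = -7.37, north 13.9 cos 328° = 11.79
Net north component: 51.09 km.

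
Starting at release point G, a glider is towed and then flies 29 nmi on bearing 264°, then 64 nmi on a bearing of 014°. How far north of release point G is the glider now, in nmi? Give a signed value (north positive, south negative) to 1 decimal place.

Leg 1 (264°, 29 nmi): east 29 sin 264° = -28.84, north 29 cos 264° = -3.03
Leg 2 (014°, 64 nmi): east 64 sin 14° = 15.48, north 64 cos 14° = 62.10
Net north component: 59.07 nmi.

59.1 nmi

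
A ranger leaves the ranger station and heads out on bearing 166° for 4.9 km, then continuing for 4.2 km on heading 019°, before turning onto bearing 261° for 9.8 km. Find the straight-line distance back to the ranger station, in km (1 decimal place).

Leg 1 (166°, 4.9 km): east 4.9 sin 166° = 1.19, north 4.9 cos 166° = -4.75
Leg 2 (019°, 4.2 km): east 4.2 sin 19° = 1.37, north 4.2 cos 19° = 3.97
Leg 3 (261°, 9.8 km): east 9.8 sin 261° = -9.68, north 9.8 cos 261° = -1.53
Net: -7.13 east, -2.32 north. Distance = √((-7.13)² + (-2.32)²) = 7.494 km.

7.5 km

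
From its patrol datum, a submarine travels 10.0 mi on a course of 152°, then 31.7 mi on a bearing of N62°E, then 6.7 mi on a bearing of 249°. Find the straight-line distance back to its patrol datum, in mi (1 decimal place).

26.7 mi

Leg 1 (152°, 10.0 mi): east 10.0 sin 152° = 4.69, north 10.0 cos 152° = -8.83
Leg 2 (N62°E, 31.7 mi): east 31.7 sin 62° = 27.99, north 31.7 cos 62° = 14.88
Leg 3 (249°, 6.7 mi): east 6.7 sin 249° = -6.25, north 6.7 cos 249° = -2.40
Net: 26.43 east, 3.65 north. Distance = √((26.43)² + (3.65)²) = 26.680 mi.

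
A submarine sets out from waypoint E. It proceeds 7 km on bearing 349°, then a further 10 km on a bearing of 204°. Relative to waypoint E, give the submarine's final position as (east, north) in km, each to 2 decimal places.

(-5.40, -2.26)

Leg 1 (349°, 7 km): east 7 sin 349° = -1.34, north 7 cos 349° = 6.87
Leg 2 (204°, 10 km): east 10 sin 204° = -4.07, north 10 cos 204° = -9.14
Summing: -5.40 km east, -2.26 km north → (-5.40, -2.26).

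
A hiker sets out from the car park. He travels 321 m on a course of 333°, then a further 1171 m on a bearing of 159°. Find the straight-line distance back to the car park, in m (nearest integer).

852 m

Leg 1 (333°, 321 m): east 321 sin 333° = -145.73, north 321 cos 333° = 286.01
Leg 2 (159°, 1171 m): east 1171 sin 159° = 419.65, north 1171 cos 159° = -1093.22
Net: 273.92 east, -807.21 north. Distance = √((273.92)² + (-807.21)²) = 852.419 m.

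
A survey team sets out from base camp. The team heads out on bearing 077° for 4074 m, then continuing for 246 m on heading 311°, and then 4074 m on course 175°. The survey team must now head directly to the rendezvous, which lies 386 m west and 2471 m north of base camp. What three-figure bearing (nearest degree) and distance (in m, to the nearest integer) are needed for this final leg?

320°, 7085 m

Leg 1 (077°, 4074 m): east 4074 sin 77° = 3969.58, north 4074 cos 77° = 916.45
Leg 2 (311°, 246 m): east 246 sin 311° = -185.66, north 246 cos 311° = 161.39
Leg 3 (175°, 4074 m): east 4074 sin 175° = 355.07, north 4074 cos 175° = -4058.50
Current position: (4139.00, -2980.66). Target: (-386, 2471). Remaining: Δeast = -4525.00, Δnorth = 5451.66.
Bearing = atan2(-4525.00, 5451.66) mod 360° = 320.31°; distance = √((-4525.00)² + (5451.66)²) = 7084.925 m.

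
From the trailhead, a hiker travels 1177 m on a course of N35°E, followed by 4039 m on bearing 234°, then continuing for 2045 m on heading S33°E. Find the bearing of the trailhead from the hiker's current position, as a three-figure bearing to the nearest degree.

025°

Leg 1 (N35°E, 1177 m): east 1177 sin 35° = 675.10, north 1177 cos 35° = 964.14
Leg 2 (234°, 4039 m): east 4039 sin 234° = -3267.62, north 4039 cos 234° = -2374.06
Leg 3 (S33°E, 2045 m): east 2045 sin 147° = 1113.79, north 2045 cos 147° = -1715.08
Net displacement: -1478.73 east, -3125.00 north. Direction back to start is (1478.73, 3125.00): bearing = atan2(1478.73, 3125.00) mod 360° = 25.32° ≈ 025°.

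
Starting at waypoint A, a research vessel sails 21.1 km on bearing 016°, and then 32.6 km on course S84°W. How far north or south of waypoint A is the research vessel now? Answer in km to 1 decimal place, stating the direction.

Leg 1 (016°, 21.1 km): east 21.1 sin 16° = 5.82, north 21.1 cos 16° = 20.28
Leg 2 (S84°W, 32.6 km): east 32.6 sin 264° = -32.42, north 32.6 cos 264° = -3.41
Net north component: 16.87 km.

16.9 km north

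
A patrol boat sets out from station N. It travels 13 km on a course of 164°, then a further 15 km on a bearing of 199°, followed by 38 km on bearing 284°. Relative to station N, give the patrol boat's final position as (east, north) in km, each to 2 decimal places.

(-38.17, -17.49)

Leg 1 (164°, 13 km): east 13 sin 164° = 3.58, north 13 cos 164° = -12.50
Leg 2 (199°, 15 km): east 15 sin 199° = -4.88, north 15 cos 199° = -14.18
Leg 3 (284°, 38 km): east 38 sin 284° = -36.87, north 38 cos 284° = 9.19
Summing: -38.17 km east, -17.49 km north → (-38.17, -17.49).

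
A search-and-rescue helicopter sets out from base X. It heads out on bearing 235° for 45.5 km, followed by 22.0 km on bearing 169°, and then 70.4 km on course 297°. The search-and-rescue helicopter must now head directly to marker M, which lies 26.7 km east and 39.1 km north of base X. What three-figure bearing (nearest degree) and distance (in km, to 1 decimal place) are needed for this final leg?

Leg 1 (235°, 45.5 km): east 45.5 sin 235° = -37.27, north 45.5 cos 235° = -26.10
Leg 2 (169°, 22.0 km): east 22.0 sin 169° = 4.20, north 22.0 cos 169° = -21.60
Leg 3 (297°, 70.4 km): east 70.4 sin 297° = -62.73, north 70.4 cos 297° = 31.96
Current position: (-95.80, -15.73). Target: (26.7, 39.1). Remaining: Δeast = 122.50, Δnorth = 54.83.
Bearing = atan2(122.50, 54.83) mod 360° = 65.89°; distance = √((122.50)² + (54.83)²) = 134.212 km.

066°, 134.2 km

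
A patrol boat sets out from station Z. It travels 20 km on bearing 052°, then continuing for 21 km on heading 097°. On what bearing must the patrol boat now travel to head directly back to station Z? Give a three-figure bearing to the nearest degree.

255°

Leg 1 (052°, 20 km): east 20 sin 52° = 15.76, north 20 cos 52° = 12.31
Leg 2 (097°, 21 km): east 21 sin 97° = 20.84, north 21 cos 97° = -2.56
Net displacement: 36.60 east, 9.75 north. Direction back to start is (-36.60, -9.75): bearing = atan2(-36.60, -9.75) mod 360° = 255.08° ≈ 255°.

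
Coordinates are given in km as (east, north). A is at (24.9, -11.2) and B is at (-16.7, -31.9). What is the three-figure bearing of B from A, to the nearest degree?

244°

Δeast = -16.7 − 24.9 = -41.60; Δnorth = -31.9 − -11.2 = -20.70.
Bearing = atan2(Δeast, Δnorth) mod 360° = 243.55° ≈ 244°.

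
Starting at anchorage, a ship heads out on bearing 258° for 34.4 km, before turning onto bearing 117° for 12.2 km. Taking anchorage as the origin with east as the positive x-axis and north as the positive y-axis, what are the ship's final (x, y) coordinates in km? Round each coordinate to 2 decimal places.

(-22.78, -12.69)

Leg 1 (258°, 34.4 km): east 34.4 sin 258° = -33.65, north 34.4 cos 258° = -7.15
Leg 2 (117°, 12.2 km): east 12.2 sin 117° = 10.87, north 12.2 cos 117° = -5.54
Summing: -22.78 km east, -12.69 km north → (-22.78, -12.69).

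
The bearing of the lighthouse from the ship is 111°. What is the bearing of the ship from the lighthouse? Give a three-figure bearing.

Back-bearing = 111° + 180° = 291°.

291°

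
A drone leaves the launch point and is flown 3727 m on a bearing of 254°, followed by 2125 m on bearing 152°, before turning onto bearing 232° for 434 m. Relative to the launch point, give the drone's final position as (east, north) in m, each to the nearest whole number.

(-2927, -3171)

Leg 1 (254°, 3727 m): east 3727 sin 254° = -3582.62, north 3727 cos 254° = -1027.30
Leg 2 (152°, 2125 m): east 2125 sin 152° = 997.63, north 2125 cos 152° = -1876.26
Leg 3 (232°, 434 m): east 434 sin 232° = -342.00, north 434 cos 232° = -267.20
Summing: -2926.99 m east, -3170.76 m north → (-2927, -3171).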